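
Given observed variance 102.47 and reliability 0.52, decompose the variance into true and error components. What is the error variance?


var_true = rxx * var_obs = 0.52 * 102.47 = 53.2844
var_error = var_obs - var_true
var_error = 102.47 - 53.2844
var_error = 49.1856

49.1856


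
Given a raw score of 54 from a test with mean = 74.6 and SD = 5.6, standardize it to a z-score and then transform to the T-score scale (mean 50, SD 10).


z = (X - mean) / SD = (54 - 74.6) / 5.6
z = -20.6 / 5.6
z = -3.6786
T-score = T = 50 + 10z
Carry z at full precision (z = -20.6 / 5.6) into the conversion:
T-score = 50 + 10 * (-20.6 / 5.6) = 50 + -206 / 5.6
T-score = 50 + -36.7857
T-score = 13.2143

13.2143


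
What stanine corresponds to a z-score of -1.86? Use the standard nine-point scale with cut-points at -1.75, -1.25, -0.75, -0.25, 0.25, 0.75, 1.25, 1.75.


Stanine boundaries: [-1.75, -1.25, -0.75, -0.25, 0.25, 0.75, 1.25, 1.75]
z = -1.86
Check each boundary:
  z < -1.75
  z < -1.25
  z < -0.75
  z < -0.25
  z < 0.25
  z < 0.75
  z < 1.25
  z < 1.75
Highest qualifying boundary gives stanine = 1

1


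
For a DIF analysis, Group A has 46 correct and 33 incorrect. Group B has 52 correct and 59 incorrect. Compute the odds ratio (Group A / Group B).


Odds_A = 46/33 = 1.3939
Odds_B = 52/59 = 0.8814
OR = Odds_A / Odds_B = 1.3939 / 0.8814
Exactly, OR = (46 * 59) / (33 * 52) = 2714 / 1716
OR = 1.5816

1.5816


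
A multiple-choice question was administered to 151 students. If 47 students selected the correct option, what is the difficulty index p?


Item difficulty p = number correct / total examinees
p = 47 / 151
p = 0.3113

0.3113


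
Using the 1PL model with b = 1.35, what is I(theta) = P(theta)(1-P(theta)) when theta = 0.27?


P = 1/(1+exp(-(0.27-1.35))) = 0.2535
I = P*(1-P) = 0.2535 * 0.7465
I = 0.1892

0.1892


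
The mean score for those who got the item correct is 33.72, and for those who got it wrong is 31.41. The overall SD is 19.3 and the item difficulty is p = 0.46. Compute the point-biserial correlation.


q = 1 - p = 0.54
rpb = ((M1 - M0) / SD) * sqrt(p * q)
rpb = ((33.72 - 31.41) / 19.3) * sqrt(0.46 * 0.54)
rpb = 0.0597

0.0597


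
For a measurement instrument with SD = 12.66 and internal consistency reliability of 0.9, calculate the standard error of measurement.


SEM = SD * sqrt(1 - rxx)
SEM = 12.66 * sqrt(1 - 0.9)
SEM = 12.66 * sqrt(0.1) = 12.66 * 0.316228
SEM = 4.0034

4.0034


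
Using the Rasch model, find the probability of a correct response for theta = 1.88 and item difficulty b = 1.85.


theta - b = 1.88 - 1.85 = 0.03
exp(-(theta - b)) = exp(-0.03) = 0.9704
P = 1 / (1 + 0.9704)
P = 0.5075

0.5075


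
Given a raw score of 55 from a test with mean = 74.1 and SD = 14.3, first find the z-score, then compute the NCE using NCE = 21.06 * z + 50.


z = (X - mean) / SD = (55 - 74.1) / 14.3
z = -19.1 / 14.3
z = -1.3357
NCE = NCE = 21.06z + 50
Carry z at full precision (z = -19.1 / 14.3) into the conversion:
NCE = 21.06 * (-19.1 / 14.3) + 50 = -402.246 / 14.3 + 50
NCE = -28.1291 + 50
NCE = 21.8709

21.8709


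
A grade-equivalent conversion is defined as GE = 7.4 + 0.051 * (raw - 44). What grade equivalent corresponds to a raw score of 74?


raw - median = 74 - 44 = 30
slope * diff = 0.051 * 30 = 1.53
GE = 7.4 + 1.53
GE = 8.93

8.93


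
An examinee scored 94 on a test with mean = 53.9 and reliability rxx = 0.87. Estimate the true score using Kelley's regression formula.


T_est = rxx * X + (1 - rxx) * mean
T_est = 0.87 * 94 + 0.13 * 53.9
T_est = 81.78 + 7.007
T_est = 88.787

88.787


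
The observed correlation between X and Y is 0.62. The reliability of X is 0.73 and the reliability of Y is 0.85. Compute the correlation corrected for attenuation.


r_corrected = rxy / sqrt(rxx * ryy)
= 0.62 / sqrt(0.73 * 0.85)
= 0.62 / sqrt(0.6205)
= 0.62 / 0.787718
r_corrected = 0.7871

0.7871


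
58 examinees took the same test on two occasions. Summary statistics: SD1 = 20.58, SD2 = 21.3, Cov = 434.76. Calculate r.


r = cov(X,Y) / (SD_X * SD_Y)
r = 434.76 / (20.58 * 21.3)
r = 434.76 / 438.354
r = 0.9918

0.9918


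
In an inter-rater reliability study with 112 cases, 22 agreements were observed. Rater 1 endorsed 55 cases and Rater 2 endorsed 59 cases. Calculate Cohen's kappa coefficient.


P_o = 22/112 = 0.196429
P_e = (55*59 + 57*53) / 12544 = 0.499522
kappa = (P_o - P_e) / (1 - P_e)
kappa = (0.196429 - 0.499522) / (1 - 0.499522)
kappa = -0.6056

-0.6056


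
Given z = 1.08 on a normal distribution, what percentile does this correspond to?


CDF(z) = 0.5 * (1 + erf(z/sqrt(2)))
erf(0.7637) = 0.7199
CDF = 0.8599
Percentile rank = 0.8599 * 100 = 85.99

85.99


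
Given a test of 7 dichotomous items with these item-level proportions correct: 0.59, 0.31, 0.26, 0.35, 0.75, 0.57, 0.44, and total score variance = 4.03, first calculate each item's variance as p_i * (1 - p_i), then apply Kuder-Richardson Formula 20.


For each item, compute p_i * q_i:
  Item 1: 0.59 * 0.41 = 0.2419
  Item 2: 0.31 * 0.69 = 0.2139
  Item 3: 0.26 * 0.74 = 0.1924
  Item 4: 0.35 * 0.65 = 0.2275
  Item 5: 0.75 * 0.25 = 0.1875
  Item 6: 0.57 * 0.43 = 0.2451
  Item 7: 0.44 * 0.56 = 0.2464
Sum(p_i * q_i) = 0.2419 + 0.2139 + 0.1924 + 0.2275 + 0.1875 + 0.2451 + 0.2464 = 1.5547
KR-20 = (k/(k-1)) * (1 - Sum(p_i*q_i) / Var_total)
= (7/6) * (1 - 1.5547/4.03)
= 1.1667 * 0.6142
KR-20 = 0.7166

0.7166


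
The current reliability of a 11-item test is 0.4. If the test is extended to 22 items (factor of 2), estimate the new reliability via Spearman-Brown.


r_new = (n * rxx) / (1 + (n-1) * rxx)
r_new = (2 * 0.4) / (1 + 1 * 0.4)
r_new = 0.8 / 1.4
r_new = 0.5714

0.5714


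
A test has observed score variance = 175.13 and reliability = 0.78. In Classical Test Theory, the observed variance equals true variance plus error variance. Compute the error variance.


var_true = rxx * var_obs = 0.78 * 175.13 = 136.6014
var_error = var_obs - var_true
var_error = 175.13 - 136.6014
var_error = 38.5286

38.5286


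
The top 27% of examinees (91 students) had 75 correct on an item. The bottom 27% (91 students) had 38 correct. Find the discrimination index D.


p_upper = 75/91 = 0.8242
p_lower = 38/91 = 0.4176
D = 0.8242 - 0.4176 = 0.4066

0.4066


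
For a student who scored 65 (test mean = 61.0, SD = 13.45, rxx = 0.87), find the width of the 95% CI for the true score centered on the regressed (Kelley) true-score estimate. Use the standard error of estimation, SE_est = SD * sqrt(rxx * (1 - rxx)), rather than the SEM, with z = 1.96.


True score estimate = 0.87*65 + 0.13*61.0 = 64.48
SE_est = SD * sqrt(rxx * (1 - rxx)) = 13.45 * sqrt(0.87 * 0.13) = 13.45 * sqrt(0.1131) = 4.523281
CI = T_est +/- z * SE_est, so width = 2 * z * SE_est = 2 * 1.96 * 4.523281
Width = 17.7313

17.7313


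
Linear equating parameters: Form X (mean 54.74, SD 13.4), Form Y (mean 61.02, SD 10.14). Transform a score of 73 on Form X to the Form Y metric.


slope = SD_Y / SD_X = 10.14 / 13.4 ~ 0.7567
intercept = mean_Y - slope * mean_X = 61.02 - (10.14 / 13.4) * 54.74 ~ 19.5973
Y = slope * X + intercept. To avoid rounding drift from the rounded slope/intercept, evaluate the equivalent form Y = mean_Y + SD_Y * (X - mean_X) / SD_X at full precision:
Y = 61.02 + 10.14 * (73 - 54.74) / 13.4
Y = 61.02 + 10.14 * 18.26 / 13.4
Y = 61.02 + 185.1564 / 13.4
Y = 61.02 + 13.8176
Y = 74.8376

74.8376


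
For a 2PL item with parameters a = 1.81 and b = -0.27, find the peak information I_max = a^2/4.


For 2PL, max info at theta = b = -0.27
I_max = a^2 / 4 = 1.81^2 / 4
= 3.2761 / 4
I_max = 0.819

0.819


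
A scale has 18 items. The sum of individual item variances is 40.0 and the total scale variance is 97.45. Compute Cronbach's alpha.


alpha = (k/(k-1)) * (1 - sum(si^2)/s_total^2)
= (18/17) * (1 - 40.0/97.45)
alpha = 0.6242

0.6242


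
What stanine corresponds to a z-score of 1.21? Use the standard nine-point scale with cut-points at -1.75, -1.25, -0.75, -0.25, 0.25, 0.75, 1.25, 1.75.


Stanine boundaries: [-1.75, -1.25, -0.75, -0.25, 0.25, 0.75, 1.25, 1.75]
z = 1.21
Check each boundary:
  z >= -1.75 -> could be stanine 2
  z >= -1.25 -> could be stanine 3
  z >= -0.75 -> could be stanine 4
  z >= -0.25 -> could be stanine 5
  z >= 0.25 -> could be stanine 6
  z >= 0.75 -> could be stanine 7
  z < 1.25
  z < 1.75
Highest qualifying boundary gives stanine = 7

7


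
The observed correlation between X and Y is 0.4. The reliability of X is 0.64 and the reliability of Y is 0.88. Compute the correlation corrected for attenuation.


r_corrected = rxy / sqrt(rxx * ryy)
= 0.4 / sqrt(0.64 * 0.88)
= 0.4 / sqrt(0.5632)
= 0.4 / 0.750467
r_corrected = 0.533

0.533


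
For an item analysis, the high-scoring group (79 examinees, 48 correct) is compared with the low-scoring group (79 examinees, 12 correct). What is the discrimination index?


p_upper = 48/79 = 0.6076
p_lower = 12/79 = 0.1519
D = 0.6076 - 0.1519 = 0.4557

0.4557


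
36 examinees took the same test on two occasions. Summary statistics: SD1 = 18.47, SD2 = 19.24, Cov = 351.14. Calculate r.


r = cov(X,Y) / (SD_X * SD_Y)
r = 351.14 / (18.47 * 19.24)
r = 351.14 / 355.3628
r = 0.9881

0.9881


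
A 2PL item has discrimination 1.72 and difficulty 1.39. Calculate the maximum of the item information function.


For 2PL, max info at theta = b = 1.39
I_max = a^2 / 4 = 1.72^2 / 4
= 2.9584 / 4
I_max = 0.7396

0.7396


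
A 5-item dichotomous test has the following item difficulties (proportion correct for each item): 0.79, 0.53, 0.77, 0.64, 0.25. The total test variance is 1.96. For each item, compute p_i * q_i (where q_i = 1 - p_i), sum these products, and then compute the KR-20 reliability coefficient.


For each item, compute p_i * q_i:
  Item 1: 0.79 * 0.21 = 0.1659
  Item 2: 0.53 * 0.47 = 0.2491
  Item 3: 0.77 * 0.23 = 0.1771
  Item 4: 0.64 * 0.36 = 0.2304
  Item 5: 0.25 * 0.75 = 0.1875
Sum(p_i * q_i) = 0.1659 + 0.2491 + 0.1771 + 0.2304 + 0.1875 = 1.01
KR-20 = (k/(k-1)) * (1 - Sum(p_i*q_i) / Var_total)
= (5/4) * (1 - 1.01/1.96)
= 1.25 * 0.4847
KR-20 = 0.6059

0.6059


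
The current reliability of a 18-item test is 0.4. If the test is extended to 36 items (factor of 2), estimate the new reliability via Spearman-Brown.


r_new = (n * rxx) / (1 + (n-1) * rxx)
r_new = (2 * 0.4) / (1 + 1 * 0.4)
r_new = 0.8 / 1.4
r_new = 0.5714

0.5714


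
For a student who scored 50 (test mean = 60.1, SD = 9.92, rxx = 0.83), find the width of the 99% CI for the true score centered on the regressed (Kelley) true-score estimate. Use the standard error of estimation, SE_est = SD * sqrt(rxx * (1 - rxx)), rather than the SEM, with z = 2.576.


True score estimate = 0.83*50 + 0.17*60.1 = 51.717
SE_est = SD * sqrt(rxx * (1 - rxx)) = 9.92 * sqrt(0.83 * 0.17) = 9.92 * sqrt(0.1411) = 3.726277
CI = T_est +/- z * SE_est, so width = 2 * z * SE_est = 2 * 2.576 * 3.726277
Width = 19.1978

19.1978


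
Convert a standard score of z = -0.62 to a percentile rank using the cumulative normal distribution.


CDF(z) = 0.5 * (1 + erf(z/sqrt(2)))
erf(-0.4384) = -0.4647
CDF = 0.2676
Percentile rank = 0.2676 * 100 = 26.76

26.76


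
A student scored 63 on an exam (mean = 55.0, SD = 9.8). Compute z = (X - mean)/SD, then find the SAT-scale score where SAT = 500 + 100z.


z = (X - mean) / SD = (63 - 55.0) / 9.8
z = 8.0 / 9.8
z = 0.8163
SAT-scale = SAT = 500 + 100z
Carry z at full precision (z = 8.0 / 9.8) into the conversion:
SAT-scale = 500 + 100 * (8.0 / 9.8) = 500 + 800 / 9.8
SAT-scale = 500 + 81.6327
SAT-scale = 581.6327

581.6327


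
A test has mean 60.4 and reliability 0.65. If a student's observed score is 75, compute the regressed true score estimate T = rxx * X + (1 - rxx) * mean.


T_est = rxx * X + (1 - rxx) * mean
T_est = 0.65 * 75 + 0.35 * 60.4
T_est = 48.75 + 21.14
T_est = 69.89

69.89


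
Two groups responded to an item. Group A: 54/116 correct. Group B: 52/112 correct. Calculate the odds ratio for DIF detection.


Odds_A = 54/62 = 0.871
Odds_B = 52/60 = 0.8667
OR = Odds_A / Odds_B = 0.871 / 0.8667
Exactly, OR = (54 * 60) / (62 * 52) = 3240 / 3224
OR = 1.005

1.005


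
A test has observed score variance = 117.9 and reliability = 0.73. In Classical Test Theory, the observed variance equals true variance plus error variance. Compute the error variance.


var_true = rxx * var_obs = 0.73 * 117.9 = 86.067
var_error = var_obs - var_true
var_error = 117.9 - 86.067
var_error = 31.833

31.833


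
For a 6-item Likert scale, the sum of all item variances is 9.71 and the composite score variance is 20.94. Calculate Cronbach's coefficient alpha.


alpha = (k/(k-1)) * (1 - sum(si^2)/s_total^2)
= (6/5) * (1 - 9.71/20.94)
alpha = 0.6436

0.6436


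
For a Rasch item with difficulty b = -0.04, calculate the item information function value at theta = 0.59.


P = 1/(1+exp(-(0.59--0.04))) = 0.6525
I = P*(1-P) = 0.6525 * 0.3475
I = 0.2267

0.2267


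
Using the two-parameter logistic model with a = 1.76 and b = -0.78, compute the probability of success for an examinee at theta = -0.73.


a*(theta - b) = 1.76 * (-0.73 - -0.78) = 0.088
exp(-0.088) = 0.9158
P = 1 / (1 + 0.9158)
P = 0.522

0.522


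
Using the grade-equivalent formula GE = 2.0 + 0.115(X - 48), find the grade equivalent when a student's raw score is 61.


raw - median = 61 - 48 = 13
slope * diff = 0.115 * 13 = 1.495
GE = 2.0 + 1.495
GE = 3.495

3.495


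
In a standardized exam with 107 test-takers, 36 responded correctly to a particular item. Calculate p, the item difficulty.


Item difficulty p = number correct / total examinees
p = 36 / 107
p = 0.3364

0.3364


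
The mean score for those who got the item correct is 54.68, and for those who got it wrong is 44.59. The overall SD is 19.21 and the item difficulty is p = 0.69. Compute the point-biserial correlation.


q = 1 - p = 0.31
rpb = ((M1 - M0) / SD) * sqrt(p * q)
rpb = ((54.68 - 44.59) / 19.21) * sqrt(0.69 * 0.31)
rpb = 0.2429

0.2429


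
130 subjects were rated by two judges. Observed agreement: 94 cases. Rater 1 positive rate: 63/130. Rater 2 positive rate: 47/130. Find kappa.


P_o = 94/130 = 0.723077
P_e = (63*47 + 67*83) / 16900 = 0.50426
kappa = (P_o - P_e) / (1 - P_e)
kappa = (0.723077 - 0.50426) / (1 - 0.50426)
kappa = 0.4414

0.4414


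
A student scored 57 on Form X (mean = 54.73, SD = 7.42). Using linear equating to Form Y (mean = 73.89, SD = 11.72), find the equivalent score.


slope = SD_Y / SD_X = 11.72 / 7.42 ~ 1.5795
intercept = mean_Y - slope * mean_X = 73.89 - (11.72 / 7.42) * 54.73 ~ -12.5568
Y = slope * X + intercept. To avoid rounding drift from the rounded slope/intercept, evaluate the equivalent form Y = mean_Y + SD_Y * (X - mean_X) / SD_X at full precision:
Y = 73.89 + 11.72 * (57 - 54.73) / 7.42
Y = 73.89 + 11.72 * 2.27 / 7.42
Y = 73.89 + 26.6044 / 7.42
Y = 73.89 + 3.5855
Y = 77.4755

77.4755


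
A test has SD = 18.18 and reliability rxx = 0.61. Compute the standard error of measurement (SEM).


SEM = SD * sqrt(1 - rxx)
SEM = 18.18 * sqrt(1 - 0.61)
SEM = 18.18 * sqrt(0.39) = 18.18 * 0.6245
SEM = 11.3534

11.3534


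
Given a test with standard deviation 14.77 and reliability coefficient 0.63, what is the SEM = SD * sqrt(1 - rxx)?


SEM = SD * sqrt(1 - rxx)
SEM = 14.77 * sqrt(1 - 0.63)
SEM = 14.77 * sqrt(0.37) = 14.77 * 0.608276
SEM = 8.9842

8.9842


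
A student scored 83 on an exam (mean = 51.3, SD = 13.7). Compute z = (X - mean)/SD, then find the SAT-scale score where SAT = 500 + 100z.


z = (X - mean) / SD = (83 - 51.3) / 13.7
z = 31.7 / 13.7
z = 2.3139
SAT-scale = SAT = 500 + 100z
Carry z at full precision (z = 31.7 / 13.7) into the conversion:
SAT-scale = 500 + 100 * (31.7 / 13.7) = 500 + 3170 / 13.7
SAT-scale = 500 + 231.3869
SAT-scale = 731.3869

731.3869


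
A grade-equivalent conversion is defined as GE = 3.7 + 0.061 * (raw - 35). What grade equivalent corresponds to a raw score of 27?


raw - median = 27 - 35 = -8
slope * diff = 0.061 * -8 = -0.488
GE = 3.7 + -0.488
GE = 3.212

3.212


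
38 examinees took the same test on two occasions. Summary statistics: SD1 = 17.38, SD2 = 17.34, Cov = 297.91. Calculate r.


r = cov(X,Y) / (SD_X * SD_Y)
r = 297.91 / (17.38 * 17.34)
r = 297.91 / 301.3692
r = 0.9885

0.9885


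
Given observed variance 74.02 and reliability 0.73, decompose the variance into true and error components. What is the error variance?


var_true = rxx * var_obs = 0.73 * 74.02 = 54.0346
var_error = var_obs - var_true
var_error = 74.02 - 54.0346
var_error = 19.9854

19.9854


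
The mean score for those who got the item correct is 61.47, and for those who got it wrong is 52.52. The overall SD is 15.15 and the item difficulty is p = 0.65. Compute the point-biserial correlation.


q = 1 - p = 0.35
rpb = ((M1 - M0) / SD) * sqrt(p * q)
rpb = ((61.47 - 52.52) / 15.15) * sqrt(0.65 * 0.35)
rpb = 0.2818

0.2818


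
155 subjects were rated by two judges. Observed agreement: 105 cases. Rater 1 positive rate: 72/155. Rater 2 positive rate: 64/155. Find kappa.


P_o = 105/155 = 0.677419
P_e = (72*64 + 83*91) / 24025 = 0.506181
kappa = (P_o - P_e) / (1 - P_e)
kappa = (0.677419 - 0.506181) / (1 - 0.506181)
kappa = 0.3468

0.3468


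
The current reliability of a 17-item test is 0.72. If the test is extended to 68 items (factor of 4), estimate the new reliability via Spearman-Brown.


r_new = (n * rxx) / (1 + (n-1) * rxx)
r_new = (4 * 0.72) / (1 + 3 * 0.72)
r_new = 2.88 / 3.16
r_new = 0.9114

0.9114


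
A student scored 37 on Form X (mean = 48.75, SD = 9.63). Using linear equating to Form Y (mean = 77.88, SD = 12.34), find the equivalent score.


slope = SD_Y / SD_X = 12.34 / 9.63 ~ 1.2814
intercept = mean_Y - slope * mean_X = 77.88 - (12.34 / 9.63) * 48.75 ~ 15.4112
Y = slope * X + intercept. To avoid rounding drift from the rounded slope/intercept, evaluate the equivalent form Y = mean_Y + SD_Y * (X - mean_X) / SD_X at full precision:
Y = 77.88 + 12.34 * (37 - 48.75) / 9.63
Y = 77.88 - 12.34 * 11.75 / 9.63
Y = 77.88 - 144.995 / 9.63
Y = 77.88 - 15.0566
Y = 62.8234

62.8234


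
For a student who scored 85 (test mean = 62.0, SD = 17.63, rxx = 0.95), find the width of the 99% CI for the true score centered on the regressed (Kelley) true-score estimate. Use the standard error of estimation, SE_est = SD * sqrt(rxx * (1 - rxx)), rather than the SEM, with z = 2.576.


True score estimate = 0.95*85 + 0.05*62.0 = 83.85
SE_est = SD * sqrt(rxx * (1 - rxx)) = 17.63 * sqrt(0.95 * 0.05) = 17.63 * sqrt(0.0475) = 3.842369
CI = T_est +/- z * SE_est, so width = 2 * z * SE_est = 2 * 2.576 * 3.842369
Width = 19.7959

19.7959


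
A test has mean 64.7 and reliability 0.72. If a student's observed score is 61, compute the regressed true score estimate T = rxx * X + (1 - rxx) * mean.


T_est = rxx * X + (1 - rxx) * mean
T_est = 0.72 * 61 + 0.28 * 64.7
T_est = 43.92 + 18.116
T_est = 62.036

62.036


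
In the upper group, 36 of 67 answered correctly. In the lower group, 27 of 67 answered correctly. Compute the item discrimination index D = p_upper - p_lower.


p_upper = 36/67 = 0.5373
p_lower = 27/67 = 0.403
D = 0.5373 - 0.403 = 0.1343

0.1343


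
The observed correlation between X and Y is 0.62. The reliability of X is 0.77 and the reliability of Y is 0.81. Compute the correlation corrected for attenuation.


r_corrected = rxy / sqrt(rxx * ryy)
= 0.62 / sqrt(0.77 * 0.81)
= 0.62 / sqrt(0.6237)
= 0.62 / 0.789747
r_corrected = 0.7851

0.7851


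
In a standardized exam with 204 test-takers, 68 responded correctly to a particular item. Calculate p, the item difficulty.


Item difficulty p = number correct / total examinees
p = 68 / 204
p = 0.3333

0.3333


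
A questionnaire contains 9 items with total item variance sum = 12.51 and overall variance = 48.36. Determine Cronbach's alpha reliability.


alpha = (k/(k-1)) * (1 - sum(si^2)/s_total^2)
= (9/8) * (1 - 12.51/48.36)
alpha = 0.834

0.834


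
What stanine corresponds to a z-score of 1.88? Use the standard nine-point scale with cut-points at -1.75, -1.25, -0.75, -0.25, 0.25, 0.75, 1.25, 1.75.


Stanine boundaries: [-1.75, -1.25, -0.75, -0.25, 0.25, 0.75, 1.25, 1.75]
z = 1.88
Check each boundary:
  z >= -1.75 -> could be stanine 2
  z >= -1.25 -> could be stanine 3
  z >= -0.75 -> could be stanine 4
  z >= -0.25 -> could be stanine 5
  z >= 0.25 -> could be stanine 6
  z >= 0.75 -> could be stanine 7
  z >= 1.25 -> could be stanine 8
  z >= 1.75 -> could be stanine 9
Highest qualifying boundary gives stanine = 9

9


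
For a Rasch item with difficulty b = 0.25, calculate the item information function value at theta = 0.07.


P = 1/(1+exp(-(0.07-0.25))) = 0.4551
I = P*(1-P) = 0.4551 * 0.5449
I = 0.248

0.248


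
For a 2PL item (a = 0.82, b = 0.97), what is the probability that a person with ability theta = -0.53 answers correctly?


a*(theta - b) = 0.82 * (-0.53 - 0.97) = -1.23
exp(--1.23) = 3.4212
P = 1 / (1 + 3.4212)
P = 0.2262

0.2262


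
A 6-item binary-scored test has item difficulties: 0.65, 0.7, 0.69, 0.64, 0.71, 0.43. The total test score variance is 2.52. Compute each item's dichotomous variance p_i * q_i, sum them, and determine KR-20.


For each item, compute p_i * q_i:
  Item 1: 0.65 * 0.35 = 0.2275
  Item 2: 0.7 * 0.3 = 0.21
  Item 3: 0.69 * 0.31 = 0.2139
  Item 4: 0.64 * 0.36 = 0.2304
  Item 5: 0.71 * 0.29 = 0.2059
  Item 6: 0.43 * 0.57 = 0.2451
Sum(p_i * q_i) = 0.2275 + 0.21 + 0.2139 + 0.2304 + 0.2059 + 0.2451 = 1.3328
KR-20 = (k/(k-1)) * (1 - Sum(p_i*q_i) / Var_total)
= (6/5) * (1 - 1.3328/2.52)
= 1.2 * 0.4711
KR-20 = 0.5653

0.5653


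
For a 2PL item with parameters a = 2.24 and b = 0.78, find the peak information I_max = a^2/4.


For 2PL, max info at theta = b = 0.78
I_max = a^2 / 4 = 2.24^2 / 4
= 5.0176 / 4
I_max = 1.2544

1.2544


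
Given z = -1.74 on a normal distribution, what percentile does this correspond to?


CDF(z) = 0.5 * (1 + erf(z/sqrt(2)))
erf(-1.2304) = -0.9181
CDF = 0.0409
Percentile rank = 0.0409 * 100 = 4.09

4.09


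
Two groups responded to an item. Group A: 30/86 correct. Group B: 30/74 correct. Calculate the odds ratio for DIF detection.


Odds_A = 30/56 = 0.5357
Odds_B = 30/44 = 0.6818
OR = Odds_A / Odds_B = 0.5357 / 0.6818
Exactly, OR = (30 * 44) / (56 * 30) = 1320 / 1680
OR = 0.7857

0.7857


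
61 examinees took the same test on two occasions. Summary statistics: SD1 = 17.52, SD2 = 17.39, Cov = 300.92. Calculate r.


r = cov(X,Y) / (SD_X * SD_Y)
r = 300.92 / (17.52 * 17.39)
r = 300.92 / 304.6728
r = 0.9877

0.9877


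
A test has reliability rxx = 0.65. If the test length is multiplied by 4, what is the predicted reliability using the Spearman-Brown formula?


r_new = (n * rxx) / (1 + (n-1) * rxx)
r_new = (4 * 0.65) / (1 + 3 * 0.65)
r_new = 2.6 / 2.95
r_new = 0.8814

0.8814


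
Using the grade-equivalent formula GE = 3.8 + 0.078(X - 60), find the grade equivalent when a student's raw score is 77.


raw - median = 77 - 60 = 17
slope * diff = 0.078 * 17 = 1.326
GE = 3.8 + 1.326
GE = 5.126

5.126


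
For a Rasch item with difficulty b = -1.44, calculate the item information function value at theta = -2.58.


P = 1/(1+exp(-(-2.58--1.44))) = 0.2423
I = P*(1-P) = 0.2423 * 0.7577
I = 0.1836

0.1836


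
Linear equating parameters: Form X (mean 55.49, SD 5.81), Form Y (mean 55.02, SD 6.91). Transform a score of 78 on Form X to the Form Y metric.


slope = SD_Y / SD_X = 6.91 / 5.81 ~ 1.1893
intercept = mean_Y - slope * mean_X = 55.02 - (6.91 / 5.81) * 55.49 ~ -10.9759
Y = slope * X + intercept. To avoid rounding drift from the rounded slope/intercept, evaluate the equivalent form Y = mean_Y + SD_Y * (X - mean_X) / SD_X at full precision:
Y = 55.02 + 6.91 * (78 - 55.49) / 5.81
Y = 55.02 + 6.91 * 22.51 / 5.81
Y = 55.02 + 155.5441 / 5.81
Y = 55.02 + 26.7718
Y = 81.7918

81.7918


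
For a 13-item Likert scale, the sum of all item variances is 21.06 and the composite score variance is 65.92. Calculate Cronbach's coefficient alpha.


alpha = (k/(k-1)) * (1 - sum(si^2)/s_total^2)
= (13/12) * (1 - 21.06/65.92)
alpha = 0.7372

0.7372


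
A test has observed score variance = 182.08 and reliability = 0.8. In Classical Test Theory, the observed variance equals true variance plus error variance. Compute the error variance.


var_true = rxx * var_obs = 0.8 * 182.08 = 145.664
var_error = var_obs - var_true
var_error = 182.08 - 145.664
var_error = 36.416

36.416


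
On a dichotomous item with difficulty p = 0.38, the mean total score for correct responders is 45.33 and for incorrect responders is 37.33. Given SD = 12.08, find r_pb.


q = 1 - p = 0.62
rpb = ((M1 - M0) / SD) * sqrt(p * q)
rpb = ((45.33 - 37.33) / 12.08) * sqrt(0.38 * 0.62)
rpb = 0.3214

0.3214


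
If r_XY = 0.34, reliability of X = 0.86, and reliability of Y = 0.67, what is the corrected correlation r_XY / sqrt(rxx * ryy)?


r_corrected = rxy / sqrt(rxx * ryy)
= 0.34 / sqrt(0.86 * 0.67)
= 0.34 / sqrt(0.5762)
= 0.34 / 0.759078
r_corrected = 0.4479

0.4479


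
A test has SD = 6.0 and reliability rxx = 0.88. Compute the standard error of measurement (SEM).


SEM = SD * sqrt(1 - rxx)
SEM = 6.0 * sqrt(1 - 0.88)
SEM = 6.0 * sqrt(0.12) = 6.0 * 0.34641
SEM = 2.0785

2.0785


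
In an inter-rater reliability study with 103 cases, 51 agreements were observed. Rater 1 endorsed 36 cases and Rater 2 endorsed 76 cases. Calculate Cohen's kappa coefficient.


P_o = 51/103 = 0.495146
P_e = (36*76 + 67*27) / 10609 = 0.42841
kappa = (P_o - P_e) / (1 - P_e)
kappa = (0.495146 - 0.42841) / (1 - 0.42841)
kappa = 0.1168

0.1168


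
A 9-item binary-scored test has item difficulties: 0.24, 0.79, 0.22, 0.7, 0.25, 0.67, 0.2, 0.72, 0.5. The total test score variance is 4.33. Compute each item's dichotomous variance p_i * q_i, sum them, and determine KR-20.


For each item, compute p_i * q_i:
  Item 1: 0.24 * 0.76 = 0.1824
  Item 2: 0.79 * 0.21 = 0.1659
  Item 3: 0.22 * 0.78 = 0.1716
  Item 4: 0.7 * 0.3 = 0.21
  Item 5: 0.25 * 0.75 = 0.1875
  Item 6: 0.67 * 0.33 = 0.2211
  Item 7: 0.2 * 0.8 = 0.16
  Item 8: 0.72 * 0.28 = 0.2016
  Item 9: 0.5 * 0.5 = 0.25
Sum(p_i * q_i) = 0.1824 + 0.1659 + 0.1716 + 0.21 + 0.1875 + 0.2211 + 0.16 + 0.2016 + 0.25 = 1.7501
KR-20 = (k/(k-1)) * (1 - Sum(p_i*q_i) / Var_total)
= (9/8) * (1 - 1.7501/4.33)
= 1.125 * 0.5958
KR-20 = 0.6703

0.6703


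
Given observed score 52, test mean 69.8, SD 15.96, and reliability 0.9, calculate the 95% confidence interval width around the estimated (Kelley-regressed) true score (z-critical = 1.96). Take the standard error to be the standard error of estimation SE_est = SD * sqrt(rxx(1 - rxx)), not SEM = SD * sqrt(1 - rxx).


True score estimate = 0.9*52 + 0.1*69.8 = 53.78
SE_est = SD * sqrt(rxx * (1 - rxx)) = 15.96 * sqrt(0.9 * 0.1) = 15.96 * sqrt(0.09) = 4.788
CI = T_est +/- z * SE_est, so width = 2 * z * SE_est = 2 * 1.96 * 4.788
Width = 18.769

18.769


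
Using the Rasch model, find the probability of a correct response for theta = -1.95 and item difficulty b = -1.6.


theta - b = -1.95 - -1.6 = -0.35
exp(-(theta - b)) = exp(0.35) = 1.4191
P = 1 / (1 + 1.4191)
P = 0.4134

0.4134


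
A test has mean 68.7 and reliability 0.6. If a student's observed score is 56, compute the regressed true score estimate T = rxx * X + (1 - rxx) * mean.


T_est = rxx * X + (1 - rxx) * mean
T_est = 0.6 * 56 + 0.4 * 68.7
T_est = 33.6 + 27.48
T_est = 61.08

61.08


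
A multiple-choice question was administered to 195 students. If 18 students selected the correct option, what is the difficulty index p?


Item difficulty p = number correct / total examinees
p = 18 / 195
p = 0.0923

0.0923


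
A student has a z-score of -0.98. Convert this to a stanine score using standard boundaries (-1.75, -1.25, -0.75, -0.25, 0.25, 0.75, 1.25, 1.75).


Stanine boundaries: [-1.75, -1.25, -0.75, -0.25, 0.25, 0.75, 1.25, 1.75]
z = -0.98
Check each boundary:
  z >= -1.75 -> could be stanine 2
  z >= -1.25 -> could be stanine 3
  z < -0.75
  z < -0.25
  z < 0.25
  z < 0.75
  z < 1.25
  z < 1.75
Highest qualifying boundary gives stanine = 3

3


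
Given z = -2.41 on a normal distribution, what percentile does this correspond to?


CDF(z) = 0.5 * (1 + erf(z/sqrt(2)))
erf(-1.7041) = -0.984
CDF = 0.008
Percentile rank = 0.008 * 100 = 0.8

0.8


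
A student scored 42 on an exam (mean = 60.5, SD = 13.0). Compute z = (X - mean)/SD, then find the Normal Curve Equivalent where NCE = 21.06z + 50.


z = (X - mean) / SD = (42 - 60.5) / 13.0
z = -18.5 / 13.0
z = -1.4231
NCE = NCE = 21.06z + 50
Carry z at full precision (z = -18.5 / 13.0) into the conversion:
NCE = 21.06 * (-18.5 / 13.0) + 50 = -389.61 / 13.0 + 50
NCE = -29.97 + 50
NCE = 20.03

20.03


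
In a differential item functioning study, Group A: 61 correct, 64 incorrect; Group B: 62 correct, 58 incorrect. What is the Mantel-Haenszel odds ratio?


Odds_A = 61/64 = 0.9531
Odds_B = 62/58 = 1.069
OR = Odds_A / Odds_B = 0.9531 / 1.069
Exactly, OR = (61 * 58) / (64 * 62) = 3538 / 3968
OR = 0.8916

0.8916


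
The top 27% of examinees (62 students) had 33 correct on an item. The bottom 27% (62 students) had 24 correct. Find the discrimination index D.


p_upper = 33/62 = 0.5323
p_lower = 24/62 = 0.3871
D = 0.5323 - 0.3871 = 0.1452

0.1452


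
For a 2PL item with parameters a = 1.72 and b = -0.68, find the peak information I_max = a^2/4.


For 2PL, max info at theta = b = -0.68
I_max = a^2 / 4 = 1.72^2 / 4
= 2.9584 / 4
I_max = 0.7396

0.7396


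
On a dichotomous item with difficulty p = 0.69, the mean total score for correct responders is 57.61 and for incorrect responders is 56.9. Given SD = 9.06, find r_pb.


q = 1 - p = 0.31
rpb = ((M1 - M0) / SD) * sqrt(p * q)
rpb = ((57.61 - 56.9) / 9.06) * sqrt(0.69 * 0.31)
rpb = 0.0362

0.0362


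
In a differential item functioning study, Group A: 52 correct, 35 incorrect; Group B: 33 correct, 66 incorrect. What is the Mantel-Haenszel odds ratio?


Odds_A = 52/35 = 1.4857
Odds_B = 33/66 = 0.5
OR = Odds_A / Odds_B = 1.4857 / 0.5
Exactly, OR = (52 * 66) / (35 * 33) = 3432 / 1155
OR = 2.9714

2.9714


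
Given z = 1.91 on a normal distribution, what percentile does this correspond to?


CDF(z) = 0.5 * (1 + erf(z/sqrt(2)))
erf(1.3506) = 0.9439
CDF = 0.9719
Percentile rank = 0.9719 * 100 = 97.19

97.19


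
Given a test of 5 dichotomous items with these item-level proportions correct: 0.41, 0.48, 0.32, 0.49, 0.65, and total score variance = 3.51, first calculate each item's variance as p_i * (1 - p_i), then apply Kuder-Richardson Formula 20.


For each item, compute p_i * q_i:
  Item 1: 0.41 * 0.59 = 0.2419
  Item 2: 0.48 * 0.52 = 0.2496
  Item 3: 0.32 * 0.68 = 0.2176
  Item 4: 0.49 * 0.51 = 0.2499
  Item 5: 0.65 * 0.35 = 0.2275
Sum(p_i * q_i) = 0.2419 + 0.2496 + 0.2176 + 0.2499 + 0.2275 = 1.1865
KR-20 = (k/(k-1)) * (1 - Sum(p_i*q_i) / Var_total)
= (5/4) * (1 - 1.1865/3.51)
= 1.25 * 0.662
KR-20 = 0.8275

0.8275


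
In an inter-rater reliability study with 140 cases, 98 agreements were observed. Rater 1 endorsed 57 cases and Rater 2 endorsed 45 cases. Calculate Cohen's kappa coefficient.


P_o = 98/140 = 0.7
P_e = (57*45 + 83*95) / 19600 = 0.533163
kappa = (P_o - P_e) / (1 - P_e)
kappa = (0.7 - 0.533163) / (1 - 0.533163)
kappa = 0.3574

0.3574


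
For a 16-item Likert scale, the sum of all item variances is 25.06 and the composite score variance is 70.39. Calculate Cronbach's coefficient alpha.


alpha = (k/(k-1)) * (1 - sum(si^2)/s_total^2)
= (16/15) * (1 - 25.06/70.39)
alpha = 0.6869

0.6869


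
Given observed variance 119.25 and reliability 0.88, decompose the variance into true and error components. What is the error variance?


var_true = rxx * var_obs = 0.88 * 119.25 = 104.94
var_error = var_obs - var_true
var_error = 119.25 - 104.94
var_error = 14.31

14.31


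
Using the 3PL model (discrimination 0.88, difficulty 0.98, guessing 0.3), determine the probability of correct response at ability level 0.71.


logit = 0.88*(0.71 - 0.98) = -0.2376
P* = 1/(1 + exp(--0.2376)) = 0.4409
P = 0.3 + (1 - 0.3) * 0.4409
P = 0.6086

0.6086


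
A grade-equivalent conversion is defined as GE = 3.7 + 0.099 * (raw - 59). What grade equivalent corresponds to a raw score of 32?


raw - median = 32 - 59 = -27
slope * diff = 0.099 * -27 = -2.673
GE = 3.7 + -2.673
GE = 1.027

1.027


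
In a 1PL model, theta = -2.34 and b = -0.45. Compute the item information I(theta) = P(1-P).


P = 1/(1+exp(-(-2.34--0.45))) = 0.1312
I = P*(1-P) = 0.1312 * 0.8688
I = 0.114

0.114


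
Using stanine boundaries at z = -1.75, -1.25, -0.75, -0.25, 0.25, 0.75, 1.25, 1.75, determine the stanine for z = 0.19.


Stanine boundaries: [-1.75, -1.25, -0.75, -0.25, 0.25, 0.75, 1.25, 1.75]
z = 0.19
Check each boundary:
  z >= -1.75 -> could be stanine 2
  z >= -1.25 -> could be stanine 3
  z >= -0.75 -> could be stanine 4
  z >= -0.25 -> could be stanine 5
  z < 0.25
  z < 0.75
  z < 1.25
  z < 1.75
Highest qualifying boundary gives stanine = 5

5


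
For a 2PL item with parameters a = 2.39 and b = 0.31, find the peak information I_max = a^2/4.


For 2PL, max info at theta = b = 0.31
I_max = a^2 / 4 = 2.39^2 / 4
= 5.7121 / 4
I_max = 1.428

1.428


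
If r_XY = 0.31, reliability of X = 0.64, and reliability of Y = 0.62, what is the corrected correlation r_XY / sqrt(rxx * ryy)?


r_corrected = rxy / sqrt(rxx * ryy)
= 0.31 / sqrt(0.64 * 0.62)
= 0.31 / sqrt(0.3968)
= 0.31 / 0.629921
r_corrected = 0.4921

0.4921


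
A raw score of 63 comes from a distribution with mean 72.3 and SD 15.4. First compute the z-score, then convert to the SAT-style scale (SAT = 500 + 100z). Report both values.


z = (X - mean) / SD = (63 - 72.3) / 15.4
z = -9.3 / 15.4
z = -0.6039
SAT-scale = SAT = 500 + 100z
Carry z at full precision (z = -9.3 / 15.4) into the conversion:
SAT-scale = 500 + 100 * (-9.3 / 15.4) = 500 + -930 / 15.4
SAT-scale = 500 + -60.3896
SAT-scale = 439.6104

439.6104


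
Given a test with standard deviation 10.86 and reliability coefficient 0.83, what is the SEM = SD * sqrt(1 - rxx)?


SEM = SD * sqrt(1 - rxx)
SEM = 10.86 * sqrt(1 - 0.83)
SEM = 10.86 * sqrt(0.17) = 10.86 * 0.412311
SEM = 4.4777

4.4777


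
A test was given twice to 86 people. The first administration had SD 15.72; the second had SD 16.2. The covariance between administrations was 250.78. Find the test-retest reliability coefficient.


r = cov(X,Y) / (SD_X * SD_Y)
r = 250.78 / (15.72 * 16.2)
r = 250.78 / 254.664
r = 0.9847

0.9847


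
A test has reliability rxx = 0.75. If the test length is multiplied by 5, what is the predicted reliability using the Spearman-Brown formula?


r_new = (n * rxx) / (1 + (n-1) * rxx)
r_new = (5 * 0.75) / (1 + 4 * 0.75)
r_new = 3.75 / 4.0
r_new = 0.9375

0.9375


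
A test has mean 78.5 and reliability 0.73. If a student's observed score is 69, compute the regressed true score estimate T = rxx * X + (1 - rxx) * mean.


T_est = rxx * X + (1 - rxx) * mean
T_est = 0.73 * 69 + 0.27 * 78.5
T_est = 50.37 + 21.195
T_est = 71.565

71.565


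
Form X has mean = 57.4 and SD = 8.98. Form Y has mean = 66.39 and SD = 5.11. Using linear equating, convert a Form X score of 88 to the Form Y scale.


slope = SD_Y / SD_X = 5.11 / 8.98 ~ 0.569
intercept = mean_Y - slope * mean_X = 66.39 - (5.11 / 8.98) * 57.4 ~ 33.727
Y = slope * X + intercept. To avoid rounding drift from the rounded slope/intercept, evaluate the equivalent form Y = mean_Y + SD_Y * (X - mean_X) / SD_X at full precision:
Y = 66.39 + 5.11 * (88 - 57.4) / 8.98
Y = 66.39 + 5.11 * 30.6 / 8.98
Y = 66.39 + 156.366 / 8.98
Y = 66.39 + 17.4127
Y = 83.8027

83.8027


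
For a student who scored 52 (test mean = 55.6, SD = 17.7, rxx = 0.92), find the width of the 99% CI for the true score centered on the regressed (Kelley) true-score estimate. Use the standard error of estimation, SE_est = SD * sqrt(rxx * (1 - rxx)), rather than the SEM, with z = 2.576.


True score estimate = 0.92*52 + 0.08*55.6 = 52.288
SE_est = SD * sqrt(rxx * (1 - rxx)) = 17.7 * sqrt(0.92 * 0.08) = 17.7 * sqrt(0.0736) = 4.80189
CI = T_est +/- z * SE_est, so width = 2 * z * SE_est = 2 * 2.576 * 4.80189
Width = 24.7393

24.7393


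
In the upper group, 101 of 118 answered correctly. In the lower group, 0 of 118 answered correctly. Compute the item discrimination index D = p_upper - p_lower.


p_upper = 101/118 = 0.8559
p_lower = 0/118 = 0.0
D = 0.8559 - 0.0 = 0.8559

0.8559


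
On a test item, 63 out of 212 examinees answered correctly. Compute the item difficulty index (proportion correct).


Item difficulty p = number correct / total examinees
p = 63 / 212
p = 0.2972

0.2972


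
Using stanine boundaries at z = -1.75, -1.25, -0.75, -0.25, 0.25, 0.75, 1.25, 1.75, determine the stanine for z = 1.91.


Stanine boundaries: [-1.75, -1.25, -0.75, -0.25, 0.25, 0.75, 1.25, 1.75]
z = 1.91
Check each boundary:
  z >= -1.75 -> could be stanine 2
  z >= -1.25 -> could be stanine 3
  z >= -0.75 -> could be stanine 4
  z >= -0.25 -> could be stanine 5
  z >= 0.25 -> could be stanine 6
  z >= 0.75 -> could be stanine 7
  z >= 1.25 -> could be stanine 8
  z >= 1.75 -> could be stanine 9
Highest qualifying boundary gives stanine = 9

9


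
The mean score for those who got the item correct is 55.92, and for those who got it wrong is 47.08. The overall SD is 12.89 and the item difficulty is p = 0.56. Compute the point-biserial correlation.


q = 1 - p = 0.44
rpb = ((M1 - M0) / SD) * sqrt(p * q)
rpb = ((55.92 - 47.08) / 12.89) * sqrt(0.56 * 0.44)
rpb = 0.3404

0.3404


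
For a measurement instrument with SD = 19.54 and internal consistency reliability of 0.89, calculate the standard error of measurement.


SEM = SD * sqrt(1 - rxx)
SEM = 19.54 * sqrt(1 - 0.89)
SEM = 19.54 * sqrt(0.11) = 19.54 * 0.331662
SEM = 6.4807

6.4807


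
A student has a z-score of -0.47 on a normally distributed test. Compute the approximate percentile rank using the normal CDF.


CDF(z) = 0.5 * (1 + erf(z/sqrt(2)))
erf(-0.3323) = -0.3616
CDF = 0.3192
Percentile rank = 0.3192 * 100 = 31.92

31.92


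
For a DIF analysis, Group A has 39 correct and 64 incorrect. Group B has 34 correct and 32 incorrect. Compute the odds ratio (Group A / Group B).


Odds_A = 39/64 = 0.6094
Odds_B = 34/32 = 1.0625
OR = Odds_A / Odds_B = 0.6094 / 1.0625
Exactly, OR = (39 * 32) / (64 * 34) = 1248 / 2176
OR = 0.5735

0.5735


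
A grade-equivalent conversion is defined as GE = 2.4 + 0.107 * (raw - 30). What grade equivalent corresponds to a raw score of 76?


raw - median = 76 - 30 = 46
slope * diff = 0.107 * 46 = 4.922
GE = 2.4 + 4.922
GE = 7.322

7.322


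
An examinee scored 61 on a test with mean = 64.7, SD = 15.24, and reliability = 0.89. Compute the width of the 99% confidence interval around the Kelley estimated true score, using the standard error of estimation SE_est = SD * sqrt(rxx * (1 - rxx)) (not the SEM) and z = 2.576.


True score estimate = 0.89*61 + 0.11*64.7 = 61.407
SE_est = SD * sqrt(rxx * (1 - rxx)) = 15.24 * sqrt(0.89 * 0.11) = 15.24 * sqrt(0.0979) = 4.76844
CI = T_est +/- z * SE_est, so width = 2 * z * SE_est = 2 * 2.576 * 4.76844
Width = 24.567

24.567


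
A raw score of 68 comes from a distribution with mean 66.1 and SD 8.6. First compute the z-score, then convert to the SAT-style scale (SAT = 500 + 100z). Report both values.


z = (X - mean) / SD = (68 - 66.1) / 8.6
z = 1.9 / 8.6
z = 0.2209
SAT-scale = SAT = 500 + 100z
Carry z at full precision (z = 1.9 / 8.6) into the conversion:
SAT-scale = 500 + 100 * (1.9 / 8.6) = 500 + 190 / 8.6
SAT-scale = 500 + 22.093
SAT-scale = 522.093

522.093


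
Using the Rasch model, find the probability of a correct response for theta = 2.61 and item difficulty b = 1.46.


theta - b = 2.61 - 1.46 = 1.15
exp(-(theta - b)) = exp(-1.15) = 0.3166
P = 1 / (1 + 0.3166)
P = 0.7595

0.7595


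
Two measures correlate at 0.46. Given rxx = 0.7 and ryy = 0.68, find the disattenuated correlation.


r_corrected = rxy / sqrt(rxx * ryy)
= 0.46 / sqrt(0.7 * 0.68)
= 0.46 / sqrt(0.476)
= 0.46 / 0.689928
r_corrected = 0.6667

0.6667
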